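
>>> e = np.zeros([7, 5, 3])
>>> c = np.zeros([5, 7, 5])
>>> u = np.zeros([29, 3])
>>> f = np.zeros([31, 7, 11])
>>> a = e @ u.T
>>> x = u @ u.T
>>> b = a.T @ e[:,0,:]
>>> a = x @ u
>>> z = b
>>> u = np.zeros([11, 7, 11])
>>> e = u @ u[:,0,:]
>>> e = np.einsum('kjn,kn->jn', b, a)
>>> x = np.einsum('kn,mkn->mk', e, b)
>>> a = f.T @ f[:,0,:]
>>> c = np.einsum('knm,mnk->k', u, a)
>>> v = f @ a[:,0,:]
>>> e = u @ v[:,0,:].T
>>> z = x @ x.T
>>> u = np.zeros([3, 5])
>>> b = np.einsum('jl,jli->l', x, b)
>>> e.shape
(11, 7, 31)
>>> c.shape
(11,)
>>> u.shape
(3, 5)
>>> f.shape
(31, 7, 11)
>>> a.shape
(11, 7, 11)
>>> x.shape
(29, 5)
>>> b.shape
(5,)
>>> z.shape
(29, 29)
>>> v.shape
(31, 7, 11)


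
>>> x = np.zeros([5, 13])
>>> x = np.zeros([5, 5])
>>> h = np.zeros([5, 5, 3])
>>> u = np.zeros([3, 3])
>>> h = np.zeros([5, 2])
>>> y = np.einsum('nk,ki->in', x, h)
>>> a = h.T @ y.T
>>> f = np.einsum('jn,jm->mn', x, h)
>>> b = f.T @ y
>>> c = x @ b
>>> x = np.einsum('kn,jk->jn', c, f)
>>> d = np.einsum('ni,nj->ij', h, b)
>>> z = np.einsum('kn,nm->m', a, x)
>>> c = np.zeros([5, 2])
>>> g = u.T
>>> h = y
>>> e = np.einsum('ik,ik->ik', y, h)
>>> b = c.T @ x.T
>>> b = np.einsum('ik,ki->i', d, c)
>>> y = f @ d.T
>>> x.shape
(2, 5)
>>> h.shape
(2, 5)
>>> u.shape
(3, 3)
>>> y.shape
(2, 2)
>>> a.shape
(2, 2)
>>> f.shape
(2, 5)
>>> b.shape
(2,)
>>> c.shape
(5, 2)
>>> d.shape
(2, 5)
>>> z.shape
(5,)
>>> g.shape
(3, 3)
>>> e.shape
(2, 5)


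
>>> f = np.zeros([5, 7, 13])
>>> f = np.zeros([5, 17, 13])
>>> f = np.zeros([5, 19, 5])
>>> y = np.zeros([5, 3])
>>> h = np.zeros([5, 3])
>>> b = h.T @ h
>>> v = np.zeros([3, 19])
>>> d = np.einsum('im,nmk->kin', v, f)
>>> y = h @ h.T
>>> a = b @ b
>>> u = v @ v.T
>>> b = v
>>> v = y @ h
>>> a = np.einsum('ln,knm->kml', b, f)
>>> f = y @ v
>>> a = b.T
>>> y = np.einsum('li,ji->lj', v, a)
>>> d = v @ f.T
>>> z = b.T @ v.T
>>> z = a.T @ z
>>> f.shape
(5, 3)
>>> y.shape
(5, 19)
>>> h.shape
(5, 3)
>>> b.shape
(3, 19)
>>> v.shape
(5, 3)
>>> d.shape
(5, 5)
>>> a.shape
(19, 3)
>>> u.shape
(3, 3)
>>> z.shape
(3, 5)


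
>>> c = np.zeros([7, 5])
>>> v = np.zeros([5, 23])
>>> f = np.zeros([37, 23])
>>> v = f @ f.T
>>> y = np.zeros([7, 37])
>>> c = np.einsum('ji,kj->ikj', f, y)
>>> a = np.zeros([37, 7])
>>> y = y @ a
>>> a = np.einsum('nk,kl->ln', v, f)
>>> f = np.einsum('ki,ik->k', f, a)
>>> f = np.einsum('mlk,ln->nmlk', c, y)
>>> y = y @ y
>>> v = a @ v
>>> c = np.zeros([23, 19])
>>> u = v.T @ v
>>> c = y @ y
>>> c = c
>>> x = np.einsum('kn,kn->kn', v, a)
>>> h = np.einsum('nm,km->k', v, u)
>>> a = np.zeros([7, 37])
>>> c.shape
(7, 7)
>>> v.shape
(23, 37)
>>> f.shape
(7, 23, 7, 37)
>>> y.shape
(7, 7)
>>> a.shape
(7, 37)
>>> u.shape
(37, 37)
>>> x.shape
(23, 37)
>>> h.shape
(37,)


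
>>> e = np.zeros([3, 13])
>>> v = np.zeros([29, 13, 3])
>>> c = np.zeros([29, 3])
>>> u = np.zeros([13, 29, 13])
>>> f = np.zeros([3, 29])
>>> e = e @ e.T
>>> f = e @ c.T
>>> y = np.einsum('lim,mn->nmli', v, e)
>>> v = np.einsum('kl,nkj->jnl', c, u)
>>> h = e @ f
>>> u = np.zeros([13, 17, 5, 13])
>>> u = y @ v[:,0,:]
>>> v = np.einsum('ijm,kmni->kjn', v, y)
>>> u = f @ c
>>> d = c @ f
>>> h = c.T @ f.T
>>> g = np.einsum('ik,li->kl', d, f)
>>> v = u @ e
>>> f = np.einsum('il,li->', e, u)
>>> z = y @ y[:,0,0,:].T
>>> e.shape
(3, 3)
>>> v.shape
(3, 3)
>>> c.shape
(29, 3)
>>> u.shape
(3, 3)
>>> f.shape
()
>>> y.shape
(3, 3, 29, 13)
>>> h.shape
(3, 3)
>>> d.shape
(29, 29)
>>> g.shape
(29, 3)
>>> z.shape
(3, 3, 29, 3)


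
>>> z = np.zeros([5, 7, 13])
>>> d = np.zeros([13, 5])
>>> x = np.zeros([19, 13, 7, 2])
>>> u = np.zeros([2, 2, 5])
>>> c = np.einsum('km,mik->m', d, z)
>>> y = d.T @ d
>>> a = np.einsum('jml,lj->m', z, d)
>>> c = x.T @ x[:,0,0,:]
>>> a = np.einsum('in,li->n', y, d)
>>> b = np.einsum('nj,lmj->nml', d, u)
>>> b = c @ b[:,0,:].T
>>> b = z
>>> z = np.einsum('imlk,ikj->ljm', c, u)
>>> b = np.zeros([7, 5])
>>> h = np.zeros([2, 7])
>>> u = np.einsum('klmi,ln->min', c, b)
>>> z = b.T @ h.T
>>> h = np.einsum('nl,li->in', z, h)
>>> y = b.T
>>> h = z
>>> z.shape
(5, 2)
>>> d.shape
(13, 5)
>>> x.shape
(19, 13, 7, 2)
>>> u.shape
(13, 2, 5)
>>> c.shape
(2, 7, 13, 2)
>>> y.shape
(5, 7)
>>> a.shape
(5,)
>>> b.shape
(7, 5)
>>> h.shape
(5, 2)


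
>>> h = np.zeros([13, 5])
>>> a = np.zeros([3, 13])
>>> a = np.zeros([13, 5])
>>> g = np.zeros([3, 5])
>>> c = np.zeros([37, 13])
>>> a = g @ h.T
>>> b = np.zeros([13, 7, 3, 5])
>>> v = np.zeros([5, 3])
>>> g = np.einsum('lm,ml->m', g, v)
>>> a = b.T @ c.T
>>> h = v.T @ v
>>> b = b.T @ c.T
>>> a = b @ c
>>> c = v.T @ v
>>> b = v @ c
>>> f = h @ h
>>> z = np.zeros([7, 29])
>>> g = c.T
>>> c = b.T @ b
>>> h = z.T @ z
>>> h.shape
(29, 29)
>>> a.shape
(5, 3, 7, 13)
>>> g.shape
(3, 3)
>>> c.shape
(3, 3)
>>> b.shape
(5, 3)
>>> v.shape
(5, 3)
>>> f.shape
(3, 3)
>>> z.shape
(7, 29)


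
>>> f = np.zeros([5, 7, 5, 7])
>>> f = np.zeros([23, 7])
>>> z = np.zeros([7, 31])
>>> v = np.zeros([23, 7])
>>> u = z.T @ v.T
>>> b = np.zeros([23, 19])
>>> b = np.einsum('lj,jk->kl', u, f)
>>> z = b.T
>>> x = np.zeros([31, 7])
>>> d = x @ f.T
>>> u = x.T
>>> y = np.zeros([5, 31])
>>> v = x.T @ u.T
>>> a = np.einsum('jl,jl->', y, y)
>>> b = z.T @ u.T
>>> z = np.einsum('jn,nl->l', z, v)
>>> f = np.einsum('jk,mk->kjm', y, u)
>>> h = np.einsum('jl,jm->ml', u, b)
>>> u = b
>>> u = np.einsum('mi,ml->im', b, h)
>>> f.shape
(31, 5, 7)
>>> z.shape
(7,)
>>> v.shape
(7, 7)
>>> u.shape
(7, 7)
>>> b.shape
(7, 7)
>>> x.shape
(31, 7)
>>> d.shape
(31, 23)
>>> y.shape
(5, 31)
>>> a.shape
()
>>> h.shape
(7, 31)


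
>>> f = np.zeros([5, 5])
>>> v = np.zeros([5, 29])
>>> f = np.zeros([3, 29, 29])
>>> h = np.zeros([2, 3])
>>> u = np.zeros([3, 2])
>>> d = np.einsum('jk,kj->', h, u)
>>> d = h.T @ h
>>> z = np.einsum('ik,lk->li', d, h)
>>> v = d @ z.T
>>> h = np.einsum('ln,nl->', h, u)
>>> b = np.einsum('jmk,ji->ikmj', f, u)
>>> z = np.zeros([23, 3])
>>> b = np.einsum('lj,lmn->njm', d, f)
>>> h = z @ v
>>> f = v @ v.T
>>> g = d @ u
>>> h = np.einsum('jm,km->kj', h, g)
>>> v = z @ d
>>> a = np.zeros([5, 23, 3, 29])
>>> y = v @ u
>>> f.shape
(3, 3)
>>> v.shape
(23, 3)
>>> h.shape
(3, 23)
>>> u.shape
(3, 2)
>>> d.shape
(3, 3)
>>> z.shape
(23, 3)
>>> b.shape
(29, 3, 29)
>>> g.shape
(3, 2)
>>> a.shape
(5, 23, 3, 29)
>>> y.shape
(23, 2)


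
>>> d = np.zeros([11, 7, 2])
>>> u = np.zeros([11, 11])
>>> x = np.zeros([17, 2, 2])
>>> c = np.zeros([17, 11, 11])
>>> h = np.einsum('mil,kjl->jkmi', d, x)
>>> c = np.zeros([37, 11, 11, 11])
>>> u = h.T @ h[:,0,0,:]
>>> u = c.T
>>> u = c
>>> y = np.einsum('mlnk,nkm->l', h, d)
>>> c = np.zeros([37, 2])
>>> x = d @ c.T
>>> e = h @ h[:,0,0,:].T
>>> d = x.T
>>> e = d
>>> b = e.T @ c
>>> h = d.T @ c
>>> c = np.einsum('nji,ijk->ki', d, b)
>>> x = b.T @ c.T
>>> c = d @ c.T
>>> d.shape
(37, 7, 11)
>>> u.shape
(37, 11, 11, 11)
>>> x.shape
(2, 7, 2)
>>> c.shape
(37, 7, 2)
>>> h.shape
(11, 7, 2)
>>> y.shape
(17,)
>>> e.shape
(37, 7, 11)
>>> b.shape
(11, 7, 2)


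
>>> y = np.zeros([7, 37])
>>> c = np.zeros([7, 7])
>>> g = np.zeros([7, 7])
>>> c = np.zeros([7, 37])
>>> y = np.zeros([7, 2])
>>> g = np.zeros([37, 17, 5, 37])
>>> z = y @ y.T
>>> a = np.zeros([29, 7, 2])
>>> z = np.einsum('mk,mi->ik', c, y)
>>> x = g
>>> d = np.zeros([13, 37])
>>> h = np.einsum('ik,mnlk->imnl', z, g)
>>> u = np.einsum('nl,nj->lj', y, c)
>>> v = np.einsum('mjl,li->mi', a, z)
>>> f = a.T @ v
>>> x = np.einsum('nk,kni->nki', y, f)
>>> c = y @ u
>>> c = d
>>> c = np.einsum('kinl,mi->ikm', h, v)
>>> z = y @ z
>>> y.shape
(7, 2)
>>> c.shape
(37, 2, 29)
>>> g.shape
(37, 17, 5, 37)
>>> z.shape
(7, 37)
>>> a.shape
(29, 7, 2)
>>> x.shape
(7, 2, 37)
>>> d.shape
(13, 37)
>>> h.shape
(2, 37, 17, 5)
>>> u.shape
(2, 37)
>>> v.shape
(29, 37)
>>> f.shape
(2, 7, 37)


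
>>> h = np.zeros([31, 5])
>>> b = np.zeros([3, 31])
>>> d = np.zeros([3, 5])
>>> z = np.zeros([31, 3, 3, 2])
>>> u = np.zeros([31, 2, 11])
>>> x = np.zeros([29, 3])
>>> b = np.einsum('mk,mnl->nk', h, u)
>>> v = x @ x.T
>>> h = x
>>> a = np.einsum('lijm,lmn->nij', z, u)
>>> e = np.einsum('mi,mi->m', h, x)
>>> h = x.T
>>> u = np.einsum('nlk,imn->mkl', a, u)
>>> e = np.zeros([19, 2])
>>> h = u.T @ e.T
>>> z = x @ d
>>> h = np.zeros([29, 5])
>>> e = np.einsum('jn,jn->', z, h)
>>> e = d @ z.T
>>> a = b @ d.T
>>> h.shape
(29, 5)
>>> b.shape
(2, 5)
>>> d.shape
(3, 5)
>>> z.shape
(29, 5)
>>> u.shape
(2, 3, 3)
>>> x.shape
(29, 3)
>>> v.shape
(29, 29)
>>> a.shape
(2, 3)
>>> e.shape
(3, 29)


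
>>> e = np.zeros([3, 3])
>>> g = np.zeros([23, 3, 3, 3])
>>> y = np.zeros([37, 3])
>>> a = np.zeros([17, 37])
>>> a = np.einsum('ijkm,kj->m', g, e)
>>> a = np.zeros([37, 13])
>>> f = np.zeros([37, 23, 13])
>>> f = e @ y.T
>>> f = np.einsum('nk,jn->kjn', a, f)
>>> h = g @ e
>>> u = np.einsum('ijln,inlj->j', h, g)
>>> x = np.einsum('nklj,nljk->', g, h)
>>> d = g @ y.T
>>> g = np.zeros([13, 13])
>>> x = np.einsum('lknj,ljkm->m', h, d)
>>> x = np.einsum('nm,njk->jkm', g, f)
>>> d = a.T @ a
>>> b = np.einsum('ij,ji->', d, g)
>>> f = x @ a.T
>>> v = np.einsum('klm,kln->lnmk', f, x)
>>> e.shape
(3, 3)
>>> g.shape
(13, 13)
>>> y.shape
(37, 3)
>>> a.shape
(37, 13)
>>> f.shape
(3, 37, 37)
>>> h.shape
(23, 3, 3, 3)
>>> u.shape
(3,)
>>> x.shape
(3, 37, 13)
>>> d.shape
(13, 13)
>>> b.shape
()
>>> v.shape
(37, 13, 37, 3)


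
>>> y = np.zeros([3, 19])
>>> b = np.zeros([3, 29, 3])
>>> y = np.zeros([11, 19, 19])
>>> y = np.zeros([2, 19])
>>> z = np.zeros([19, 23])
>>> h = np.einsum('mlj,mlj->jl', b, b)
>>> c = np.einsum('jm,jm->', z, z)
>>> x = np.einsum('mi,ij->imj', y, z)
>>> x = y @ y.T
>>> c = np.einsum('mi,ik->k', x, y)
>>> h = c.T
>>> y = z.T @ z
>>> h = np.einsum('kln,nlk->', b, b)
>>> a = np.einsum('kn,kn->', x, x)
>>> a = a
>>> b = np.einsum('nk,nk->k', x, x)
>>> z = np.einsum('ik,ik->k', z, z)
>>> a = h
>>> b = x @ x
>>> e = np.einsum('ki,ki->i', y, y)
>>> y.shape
(23, 23)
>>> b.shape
(2, 2)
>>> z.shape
(23,)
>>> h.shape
()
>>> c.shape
(19,)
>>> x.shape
(2, 2)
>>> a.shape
()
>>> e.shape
(23,)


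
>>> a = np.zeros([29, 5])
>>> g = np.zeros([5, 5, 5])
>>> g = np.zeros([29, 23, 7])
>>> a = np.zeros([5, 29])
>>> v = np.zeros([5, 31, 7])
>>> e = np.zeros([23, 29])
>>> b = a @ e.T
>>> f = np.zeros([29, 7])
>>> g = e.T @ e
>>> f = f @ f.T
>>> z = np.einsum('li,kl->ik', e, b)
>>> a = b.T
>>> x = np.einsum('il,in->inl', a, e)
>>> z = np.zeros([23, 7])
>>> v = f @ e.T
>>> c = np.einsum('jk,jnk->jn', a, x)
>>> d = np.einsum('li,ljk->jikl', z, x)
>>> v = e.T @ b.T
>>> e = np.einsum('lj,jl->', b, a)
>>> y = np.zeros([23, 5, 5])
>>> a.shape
(23, 5)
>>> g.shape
(29, 29)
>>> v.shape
(29, 5)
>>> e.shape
()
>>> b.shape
(5, 23)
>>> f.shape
(29, 29)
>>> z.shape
(23, 7)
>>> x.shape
(23, 29, 5)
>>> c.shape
(23, 29)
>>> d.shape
(29, 7, 5, 23)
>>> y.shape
(23, 5, 5)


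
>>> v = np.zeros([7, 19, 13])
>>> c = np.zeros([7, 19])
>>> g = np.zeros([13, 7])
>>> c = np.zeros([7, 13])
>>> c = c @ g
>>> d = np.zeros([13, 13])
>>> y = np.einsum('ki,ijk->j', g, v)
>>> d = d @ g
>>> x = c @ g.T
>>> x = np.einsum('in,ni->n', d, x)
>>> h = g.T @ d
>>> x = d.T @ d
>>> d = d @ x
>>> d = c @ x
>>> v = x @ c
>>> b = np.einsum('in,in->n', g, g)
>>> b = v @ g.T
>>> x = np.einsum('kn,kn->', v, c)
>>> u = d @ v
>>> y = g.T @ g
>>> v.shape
(7, 7)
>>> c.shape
(7, 7)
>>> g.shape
(13, 7)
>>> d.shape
(7, 7)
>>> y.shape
(7, 7)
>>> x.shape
()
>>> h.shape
(7, 7)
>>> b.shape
(7, 13)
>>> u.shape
(7, 7)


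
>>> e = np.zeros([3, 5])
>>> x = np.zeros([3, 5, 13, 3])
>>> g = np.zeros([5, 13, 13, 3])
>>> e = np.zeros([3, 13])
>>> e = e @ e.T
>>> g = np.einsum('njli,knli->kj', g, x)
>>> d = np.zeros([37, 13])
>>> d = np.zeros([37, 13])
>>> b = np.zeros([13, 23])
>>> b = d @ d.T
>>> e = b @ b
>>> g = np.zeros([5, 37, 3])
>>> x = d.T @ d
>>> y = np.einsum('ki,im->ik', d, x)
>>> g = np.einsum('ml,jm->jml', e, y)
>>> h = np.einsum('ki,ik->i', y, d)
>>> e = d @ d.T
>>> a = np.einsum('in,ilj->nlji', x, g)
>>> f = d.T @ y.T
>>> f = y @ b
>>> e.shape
(37, 37)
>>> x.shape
(13, 13)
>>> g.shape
(13, 37, 37)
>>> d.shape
(37, 13)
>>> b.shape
(37, 37)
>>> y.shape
(13, 37)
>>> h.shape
(37,)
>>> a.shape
(13, 37, 37, 13)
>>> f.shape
(13, 37)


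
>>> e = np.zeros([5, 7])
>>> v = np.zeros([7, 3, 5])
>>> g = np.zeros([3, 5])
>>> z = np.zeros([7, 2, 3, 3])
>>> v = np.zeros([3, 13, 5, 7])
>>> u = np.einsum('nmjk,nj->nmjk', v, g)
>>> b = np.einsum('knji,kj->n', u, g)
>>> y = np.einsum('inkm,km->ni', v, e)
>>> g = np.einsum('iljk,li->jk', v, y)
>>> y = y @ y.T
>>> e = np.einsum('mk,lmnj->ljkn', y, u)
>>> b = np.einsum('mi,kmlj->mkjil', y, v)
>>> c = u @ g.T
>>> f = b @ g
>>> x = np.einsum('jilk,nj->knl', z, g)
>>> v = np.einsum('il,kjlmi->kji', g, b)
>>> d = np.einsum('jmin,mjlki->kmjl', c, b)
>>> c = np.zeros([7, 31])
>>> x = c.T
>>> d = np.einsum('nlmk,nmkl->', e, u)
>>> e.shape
(3, 7, 13, 5)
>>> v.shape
(13, 3, 5)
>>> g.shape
(5, 7)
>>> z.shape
(7, 2, 3, 3)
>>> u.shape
(3, 13, 5, 7)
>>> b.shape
(13, 3, 7, 13, 5)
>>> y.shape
(13, 13)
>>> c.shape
(7, 31)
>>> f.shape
(13, 3, 7, 13, 7)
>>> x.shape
(31, 7)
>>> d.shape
()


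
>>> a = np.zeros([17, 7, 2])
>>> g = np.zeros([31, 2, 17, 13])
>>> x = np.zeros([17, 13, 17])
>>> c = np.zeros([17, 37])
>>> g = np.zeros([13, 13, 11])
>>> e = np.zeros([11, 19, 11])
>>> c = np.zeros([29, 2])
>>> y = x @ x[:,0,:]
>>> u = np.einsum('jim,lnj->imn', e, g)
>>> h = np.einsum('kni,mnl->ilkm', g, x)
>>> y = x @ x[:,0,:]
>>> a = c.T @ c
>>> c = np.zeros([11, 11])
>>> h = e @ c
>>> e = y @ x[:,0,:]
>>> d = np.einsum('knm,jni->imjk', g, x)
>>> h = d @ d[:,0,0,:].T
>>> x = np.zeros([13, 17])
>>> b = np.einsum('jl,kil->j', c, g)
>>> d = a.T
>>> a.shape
(2, 2)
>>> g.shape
(13, 13, 11)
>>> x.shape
(13, 17)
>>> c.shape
(11, 11)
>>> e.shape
(17, 13, 17)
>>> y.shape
(17, 13, 17)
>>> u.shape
(19, 11, 13)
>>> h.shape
(17, 11, 17, 17)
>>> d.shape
(2, 2)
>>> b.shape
(11,)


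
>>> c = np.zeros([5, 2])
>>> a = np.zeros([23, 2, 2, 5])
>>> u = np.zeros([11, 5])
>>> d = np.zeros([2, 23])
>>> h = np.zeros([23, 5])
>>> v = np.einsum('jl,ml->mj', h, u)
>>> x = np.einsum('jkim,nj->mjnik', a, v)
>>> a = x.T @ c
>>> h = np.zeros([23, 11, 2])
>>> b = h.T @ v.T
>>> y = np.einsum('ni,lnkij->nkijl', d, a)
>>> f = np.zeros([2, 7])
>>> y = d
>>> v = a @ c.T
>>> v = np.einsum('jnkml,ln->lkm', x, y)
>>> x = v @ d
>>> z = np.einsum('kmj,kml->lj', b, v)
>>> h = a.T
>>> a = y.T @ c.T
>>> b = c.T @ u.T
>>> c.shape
(5, 2)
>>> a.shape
(23, 5)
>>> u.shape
(11, 5)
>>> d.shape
(2, 23)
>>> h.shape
(2, 23, 11, 2, 2)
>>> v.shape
(2, 11, 2)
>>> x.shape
(2, 11, 23)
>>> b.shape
(2, 11)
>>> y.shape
(2, 23)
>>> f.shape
(2, 7)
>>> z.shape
(2, 11)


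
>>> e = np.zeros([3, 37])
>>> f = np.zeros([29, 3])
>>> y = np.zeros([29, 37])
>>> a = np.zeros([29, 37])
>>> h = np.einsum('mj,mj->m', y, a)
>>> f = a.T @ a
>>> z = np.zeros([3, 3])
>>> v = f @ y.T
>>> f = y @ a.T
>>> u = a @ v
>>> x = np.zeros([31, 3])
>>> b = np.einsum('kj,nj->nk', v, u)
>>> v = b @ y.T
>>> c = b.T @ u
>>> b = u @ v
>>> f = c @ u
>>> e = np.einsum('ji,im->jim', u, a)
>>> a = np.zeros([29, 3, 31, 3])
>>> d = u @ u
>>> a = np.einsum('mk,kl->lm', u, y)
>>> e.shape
(29, 29, 37)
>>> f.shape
(37, 29)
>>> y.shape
(29, 37)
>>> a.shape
(37, 29)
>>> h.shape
(29,)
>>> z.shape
(3, 3)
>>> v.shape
(29, 29)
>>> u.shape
(29, 29)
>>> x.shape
(31, 3)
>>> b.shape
(29, 29)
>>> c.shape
(37, 29)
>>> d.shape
(29, 29)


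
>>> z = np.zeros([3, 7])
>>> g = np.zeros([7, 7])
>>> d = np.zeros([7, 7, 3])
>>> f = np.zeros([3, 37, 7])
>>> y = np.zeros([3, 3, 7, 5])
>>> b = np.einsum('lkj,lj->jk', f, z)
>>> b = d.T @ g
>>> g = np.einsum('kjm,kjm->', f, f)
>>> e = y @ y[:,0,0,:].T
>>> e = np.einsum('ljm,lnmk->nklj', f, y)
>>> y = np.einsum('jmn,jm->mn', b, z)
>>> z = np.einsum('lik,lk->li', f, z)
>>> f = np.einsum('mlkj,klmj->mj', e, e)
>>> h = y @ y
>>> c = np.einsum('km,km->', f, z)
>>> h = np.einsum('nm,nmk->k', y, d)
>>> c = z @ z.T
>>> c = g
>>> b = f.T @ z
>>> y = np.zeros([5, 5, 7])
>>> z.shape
(3, 37)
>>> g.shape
()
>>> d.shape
(7, 7, 3)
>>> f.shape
(3, 37)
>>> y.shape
(5, 5, 7)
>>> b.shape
(37, 37)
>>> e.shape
(3, 5, 3, 37)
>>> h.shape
(3,)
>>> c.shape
()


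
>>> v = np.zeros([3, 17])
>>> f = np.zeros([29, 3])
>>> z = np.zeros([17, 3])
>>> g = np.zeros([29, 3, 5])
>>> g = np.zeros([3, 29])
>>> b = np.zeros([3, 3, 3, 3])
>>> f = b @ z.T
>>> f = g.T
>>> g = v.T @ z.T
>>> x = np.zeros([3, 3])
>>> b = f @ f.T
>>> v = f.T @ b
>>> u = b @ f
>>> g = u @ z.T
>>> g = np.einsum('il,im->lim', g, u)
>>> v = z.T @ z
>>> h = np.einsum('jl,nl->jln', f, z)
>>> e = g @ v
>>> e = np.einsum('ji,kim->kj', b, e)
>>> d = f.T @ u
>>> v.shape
(3, 3)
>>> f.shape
(29, 3)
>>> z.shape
(17, 3)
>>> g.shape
(17, 29, 3)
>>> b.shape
(29, 29)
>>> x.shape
(3, 3)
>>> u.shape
(29, 3)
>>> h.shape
(29, 3, 17)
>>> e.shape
(17, 29)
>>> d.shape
(3, 3)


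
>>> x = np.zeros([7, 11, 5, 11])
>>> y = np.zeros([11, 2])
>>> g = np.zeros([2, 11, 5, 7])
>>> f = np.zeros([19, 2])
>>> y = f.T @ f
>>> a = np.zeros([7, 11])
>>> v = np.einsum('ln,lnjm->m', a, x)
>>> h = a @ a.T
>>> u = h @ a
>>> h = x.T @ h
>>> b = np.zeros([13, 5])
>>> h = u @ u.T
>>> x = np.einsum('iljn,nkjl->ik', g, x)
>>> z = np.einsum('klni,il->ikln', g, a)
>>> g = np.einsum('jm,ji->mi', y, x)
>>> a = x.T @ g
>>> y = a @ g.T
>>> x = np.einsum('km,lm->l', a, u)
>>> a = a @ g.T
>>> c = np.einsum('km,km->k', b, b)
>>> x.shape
(7,)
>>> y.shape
(11, 2)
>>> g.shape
(2, 11)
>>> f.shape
(19, 2)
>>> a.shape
(11, 2)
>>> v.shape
(11,)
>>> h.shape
(7, 7)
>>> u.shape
(7, 11)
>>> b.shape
(13, 5)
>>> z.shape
(7, 2, 11, 5)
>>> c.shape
(13,)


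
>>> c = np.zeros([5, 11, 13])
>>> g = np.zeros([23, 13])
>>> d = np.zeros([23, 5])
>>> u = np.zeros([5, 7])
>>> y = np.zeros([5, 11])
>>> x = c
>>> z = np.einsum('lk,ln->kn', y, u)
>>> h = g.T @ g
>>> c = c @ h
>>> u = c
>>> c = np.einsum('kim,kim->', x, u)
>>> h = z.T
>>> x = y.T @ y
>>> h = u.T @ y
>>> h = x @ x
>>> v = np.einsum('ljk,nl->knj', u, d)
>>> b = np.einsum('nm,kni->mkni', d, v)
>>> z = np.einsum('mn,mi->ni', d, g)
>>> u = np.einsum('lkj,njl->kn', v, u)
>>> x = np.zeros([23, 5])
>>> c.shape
()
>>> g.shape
(23, 13)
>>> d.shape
(23, 5)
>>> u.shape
(23, 5)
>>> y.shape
(5, 11)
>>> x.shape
(23, 5)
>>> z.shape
(5, 13)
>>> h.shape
(11, 11)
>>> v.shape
(13, 23, 11)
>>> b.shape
(5, 13, 23, 11)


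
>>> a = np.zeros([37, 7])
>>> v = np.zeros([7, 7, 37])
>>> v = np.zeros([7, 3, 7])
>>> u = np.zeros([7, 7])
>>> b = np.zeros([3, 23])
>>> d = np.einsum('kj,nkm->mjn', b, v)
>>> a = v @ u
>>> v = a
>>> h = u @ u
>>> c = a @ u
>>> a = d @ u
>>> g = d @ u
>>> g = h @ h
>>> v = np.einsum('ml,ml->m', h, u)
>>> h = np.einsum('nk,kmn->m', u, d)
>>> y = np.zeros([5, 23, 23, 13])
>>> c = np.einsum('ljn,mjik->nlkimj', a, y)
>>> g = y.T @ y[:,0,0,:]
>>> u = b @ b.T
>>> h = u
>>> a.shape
(7, 23, 7)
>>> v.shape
(7,)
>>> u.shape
(3, 3)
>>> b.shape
(3, 23)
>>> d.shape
(7, 23, 7)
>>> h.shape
(3, 3)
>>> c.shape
(7, 7, 13, 23, 5, 23)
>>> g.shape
(13, 23, 23, 13)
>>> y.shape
(5, 23, 23, 13)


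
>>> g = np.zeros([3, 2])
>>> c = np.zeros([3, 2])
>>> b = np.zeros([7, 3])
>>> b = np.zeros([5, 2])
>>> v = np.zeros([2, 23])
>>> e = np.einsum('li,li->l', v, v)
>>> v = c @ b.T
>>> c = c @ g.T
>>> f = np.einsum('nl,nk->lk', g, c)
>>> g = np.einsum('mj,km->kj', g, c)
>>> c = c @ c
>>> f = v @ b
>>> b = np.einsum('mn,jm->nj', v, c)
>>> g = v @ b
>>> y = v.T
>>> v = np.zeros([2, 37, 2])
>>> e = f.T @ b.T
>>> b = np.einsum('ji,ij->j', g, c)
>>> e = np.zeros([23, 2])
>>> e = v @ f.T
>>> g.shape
(3, 3)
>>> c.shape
(3, 3)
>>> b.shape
(3,)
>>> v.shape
(2, 37, 2)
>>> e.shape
(2, 37, 3)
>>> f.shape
(3, 2)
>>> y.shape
(5, 3)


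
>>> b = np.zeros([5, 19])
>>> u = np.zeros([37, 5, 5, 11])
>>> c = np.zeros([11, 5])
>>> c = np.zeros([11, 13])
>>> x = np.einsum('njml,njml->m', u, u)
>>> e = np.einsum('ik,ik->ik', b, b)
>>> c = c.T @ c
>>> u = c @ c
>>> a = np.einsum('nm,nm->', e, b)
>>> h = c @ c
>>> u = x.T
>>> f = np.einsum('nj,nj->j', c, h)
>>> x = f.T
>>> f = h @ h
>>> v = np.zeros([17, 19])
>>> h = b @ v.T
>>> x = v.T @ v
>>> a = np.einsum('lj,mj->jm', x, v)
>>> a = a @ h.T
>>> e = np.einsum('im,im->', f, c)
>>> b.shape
(5, 19)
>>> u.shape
(5,)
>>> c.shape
(13, 13)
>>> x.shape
(19, 19)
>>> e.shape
()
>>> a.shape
(19, 5)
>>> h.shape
(5, 17)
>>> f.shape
(13, 13)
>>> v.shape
(17, 19)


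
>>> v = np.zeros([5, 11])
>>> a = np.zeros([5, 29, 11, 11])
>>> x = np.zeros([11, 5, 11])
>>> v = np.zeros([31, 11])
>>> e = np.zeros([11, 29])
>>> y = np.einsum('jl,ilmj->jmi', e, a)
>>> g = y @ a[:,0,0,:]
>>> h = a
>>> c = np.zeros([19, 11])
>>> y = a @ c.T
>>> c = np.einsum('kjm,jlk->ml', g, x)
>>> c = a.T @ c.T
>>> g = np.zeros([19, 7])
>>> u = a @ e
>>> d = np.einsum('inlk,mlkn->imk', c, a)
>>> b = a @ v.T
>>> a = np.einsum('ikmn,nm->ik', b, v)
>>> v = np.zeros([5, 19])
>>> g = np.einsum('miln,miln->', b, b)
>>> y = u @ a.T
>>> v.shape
(5, 19)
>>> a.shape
(5, 29)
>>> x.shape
(11, 5, 11)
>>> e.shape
(11, 29)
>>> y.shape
(5, 29, 11, 5)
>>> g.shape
()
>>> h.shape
(5, 29, 11, 11)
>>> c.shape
(11, 11, 29, 11)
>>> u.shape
(5, 29, 11, 29)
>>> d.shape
(11, 5, 11)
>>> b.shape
(5, 29, 11, 31)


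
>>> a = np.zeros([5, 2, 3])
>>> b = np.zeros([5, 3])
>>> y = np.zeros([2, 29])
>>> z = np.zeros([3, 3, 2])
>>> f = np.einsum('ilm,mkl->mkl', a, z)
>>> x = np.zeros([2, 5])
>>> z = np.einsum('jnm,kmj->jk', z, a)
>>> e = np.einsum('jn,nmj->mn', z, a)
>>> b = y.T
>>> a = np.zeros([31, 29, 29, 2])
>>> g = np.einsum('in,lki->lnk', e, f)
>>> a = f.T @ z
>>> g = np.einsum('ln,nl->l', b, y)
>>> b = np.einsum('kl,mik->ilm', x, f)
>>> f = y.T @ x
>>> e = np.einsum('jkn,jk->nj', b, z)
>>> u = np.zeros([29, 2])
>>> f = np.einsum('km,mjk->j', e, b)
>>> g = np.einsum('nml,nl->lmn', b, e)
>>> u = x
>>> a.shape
(2, 3, 5)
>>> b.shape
(3, 5, 3)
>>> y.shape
(2, 29)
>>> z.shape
(3, 5)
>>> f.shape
(5,)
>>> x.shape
(2, 5)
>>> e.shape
(3, 3)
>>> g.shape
(3, 5, 3)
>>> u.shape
(2, 5)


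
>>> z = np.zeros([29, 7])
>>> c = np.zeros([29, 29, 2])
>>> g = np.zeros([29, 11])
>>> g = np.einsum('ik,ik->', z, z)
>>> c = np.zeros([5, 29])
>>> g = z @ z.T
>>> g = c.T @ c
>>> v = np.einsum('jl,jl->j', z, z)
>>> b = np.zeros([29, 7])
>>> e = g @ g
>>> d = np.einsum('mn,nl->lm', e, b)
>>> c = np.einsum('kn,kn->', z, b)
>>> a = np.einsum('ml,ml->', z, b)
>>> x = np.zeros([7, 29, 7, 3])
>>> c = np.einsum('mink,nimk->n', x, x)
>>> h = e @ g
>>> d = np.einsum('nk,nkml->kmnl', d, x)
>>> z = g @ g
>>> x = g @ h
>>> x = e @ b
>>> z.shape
(29, 29)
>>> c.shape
(7,)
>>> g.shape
(29, 29)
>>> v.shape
(29,)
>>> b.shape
(29, 7)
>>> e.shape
(29, 29)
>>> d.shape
(29, 7, 7, 3)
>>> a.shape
()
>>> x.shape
(29, 7)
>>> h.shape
(29, 29)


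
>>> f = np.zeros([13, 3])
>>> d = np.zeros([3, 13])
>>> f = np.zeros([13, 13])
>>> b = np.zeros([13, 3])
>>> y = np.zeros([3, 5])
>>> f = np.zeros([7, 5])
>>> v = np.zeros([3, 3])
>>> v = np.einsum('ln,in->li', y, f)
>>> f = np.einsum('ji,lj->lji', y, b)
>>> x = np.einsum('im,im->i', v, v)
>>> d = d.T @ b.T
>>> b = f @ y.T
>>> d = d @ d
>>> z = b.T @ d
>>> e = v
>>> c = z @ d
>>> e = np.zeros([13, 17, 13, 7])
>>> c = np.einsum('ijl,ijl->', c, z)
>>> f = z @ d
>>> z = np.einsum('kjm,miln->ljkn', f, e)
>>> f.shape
(3, 3, 13)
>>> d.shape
(13, 13)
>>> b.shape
(13, 3, 3)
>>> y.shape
(3, 5)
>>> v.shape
(3, 7)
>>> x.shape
(3,)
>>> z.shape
(13, 3, 3, 7)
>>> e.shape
(13, 17, 13, 7)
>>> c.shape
()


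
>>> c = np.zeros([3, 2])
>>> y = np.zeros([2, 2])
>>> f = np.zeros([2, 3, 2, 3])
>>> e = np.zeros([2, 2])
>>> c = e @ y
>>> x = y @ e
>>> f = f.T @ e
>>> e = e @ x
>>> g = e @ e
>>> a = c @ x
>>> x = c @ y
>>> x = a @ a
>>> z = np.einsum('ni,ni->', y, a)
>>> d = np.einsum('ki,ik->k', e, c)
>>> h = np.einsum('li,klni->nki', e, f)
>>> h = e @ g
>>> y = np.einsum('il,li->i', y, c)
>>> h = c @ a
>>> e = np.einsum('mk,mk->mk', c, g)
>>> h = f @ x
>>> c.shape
(2, 2)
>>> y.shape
(2,)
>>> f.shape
(3, 2, 3, 2)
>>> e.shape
(2, 2)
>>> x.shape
(2, 2)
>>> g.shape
(2, 2)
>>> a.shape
(2, 2)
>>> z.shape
()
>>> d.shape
(2,)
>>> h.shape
(3, 2, 3, 2)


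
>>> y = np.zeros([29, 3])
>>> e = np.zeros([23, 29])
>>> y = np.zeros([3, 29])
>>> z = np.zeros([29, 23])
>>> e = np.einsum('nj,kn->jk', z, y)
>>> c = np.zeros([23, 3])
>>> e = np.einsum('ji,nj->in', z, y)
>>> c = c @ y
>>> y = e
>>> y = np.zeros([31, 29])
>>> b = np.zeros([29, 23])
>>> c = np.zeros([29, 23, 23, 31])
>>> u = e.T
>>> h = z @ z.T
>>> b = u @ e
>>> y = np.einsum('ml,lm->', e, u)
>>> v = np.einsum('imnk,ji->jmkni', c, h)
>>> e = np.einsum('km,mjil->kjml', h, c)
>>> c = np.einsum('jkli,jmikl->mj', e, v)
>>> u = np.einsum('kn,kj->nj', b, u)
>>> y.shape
()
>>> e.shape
(29, 23, 29, 31)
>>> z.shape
(29, 23)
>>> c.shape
(23, 29)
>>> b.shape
(3, 3)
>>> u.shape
(3, 23)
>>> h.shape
(29, 29)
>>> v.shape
(29, 23, 31, 23, 29)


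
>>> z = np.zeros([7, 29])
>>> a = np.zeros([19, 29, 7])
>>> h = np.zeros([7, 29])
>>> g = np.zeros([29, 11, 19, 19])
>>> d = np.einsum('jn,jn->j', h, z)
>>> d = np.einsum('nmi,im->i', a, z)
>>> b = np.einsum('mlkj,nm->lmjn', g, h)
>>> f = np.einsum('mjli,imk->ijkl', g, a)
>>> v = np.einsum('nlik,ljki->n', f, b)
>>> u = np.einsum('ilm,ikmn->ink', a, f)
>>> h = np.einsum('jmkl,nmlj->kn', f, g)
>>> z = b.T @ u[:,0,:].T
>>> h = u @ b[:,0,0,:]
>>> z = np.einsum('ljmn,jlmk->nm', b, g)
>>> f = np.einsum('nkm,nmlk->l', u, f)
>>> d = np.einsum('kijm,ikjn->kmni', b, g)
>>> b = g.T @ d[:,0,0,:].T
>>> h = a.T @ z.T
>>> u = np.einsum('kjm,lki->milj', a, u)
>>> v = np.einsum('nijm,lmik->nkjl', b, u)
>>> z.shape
(7, 19)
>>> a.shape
(19, 29, 7)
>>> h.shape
(7, 29, 7)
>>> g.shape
(29, 11, 19, 19)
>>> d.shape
(11, 7, 19, 29)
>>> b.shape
(19, 19, 11, 11)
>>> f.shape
(7,)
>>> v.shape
(19, 29, 11, 7)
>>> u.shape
(7, 11, 19, 29)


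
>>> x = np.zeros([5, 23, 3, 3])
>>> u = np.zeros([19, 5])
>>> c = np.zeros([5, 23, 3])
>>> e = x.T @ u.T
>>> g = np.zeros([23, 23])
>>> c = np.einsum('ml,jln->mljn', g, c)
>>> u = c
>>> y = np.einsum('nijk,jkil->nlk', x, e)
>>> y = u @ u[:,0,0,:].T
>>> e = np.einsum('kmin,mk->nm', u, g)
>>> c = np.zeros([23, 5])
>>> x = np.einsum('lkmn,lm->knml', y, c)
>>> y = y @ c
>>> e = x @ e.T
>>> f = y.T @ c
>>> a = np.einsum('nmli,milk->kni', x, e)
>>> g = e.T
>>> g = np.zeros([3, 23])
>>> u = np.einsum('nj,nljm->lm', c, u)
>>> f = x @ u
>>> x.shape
(23, 23, 5, 23)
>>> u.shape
(23, 3)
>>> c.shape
(23, 5)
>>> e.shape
(23, 23, 5, 3)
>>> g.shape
(3, 23)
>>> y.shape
(23, 23, 5, 5)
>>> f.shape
(23, 23, 5, 3)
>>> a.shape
(3, 23, 23)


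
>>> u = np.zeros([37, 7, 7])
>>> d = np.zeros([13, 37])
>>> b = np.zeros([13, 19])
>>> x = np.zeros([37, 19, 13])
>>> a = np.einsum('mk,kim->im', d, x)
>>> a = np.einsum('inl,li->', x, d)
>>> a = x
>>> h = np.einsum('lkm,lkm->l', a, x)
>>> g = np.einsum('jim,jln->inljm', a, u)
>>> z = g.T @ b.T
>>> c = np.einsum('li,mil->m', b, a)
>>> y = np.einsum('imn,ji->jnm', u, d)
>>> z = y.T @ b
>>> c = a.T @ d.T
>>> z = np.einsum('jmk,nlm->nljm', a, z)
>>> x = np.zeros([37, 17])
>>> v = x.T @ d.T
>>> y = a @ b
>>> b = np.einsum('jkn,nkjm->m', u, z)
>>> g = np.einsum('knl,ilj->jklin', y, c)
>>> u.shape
(37, 7, 7)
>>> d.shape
(13, 37)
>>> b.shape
(19,)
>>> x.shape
(37, 17)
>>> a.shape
(37, 19, 13)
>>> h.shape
(37,)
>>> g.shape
(13, 37, 19, 13, 19)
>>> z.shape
(7, 7, 37, 19)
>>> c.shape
(13, 19, 13)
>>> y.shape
(37, 19, 19)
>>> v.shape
(17, 13)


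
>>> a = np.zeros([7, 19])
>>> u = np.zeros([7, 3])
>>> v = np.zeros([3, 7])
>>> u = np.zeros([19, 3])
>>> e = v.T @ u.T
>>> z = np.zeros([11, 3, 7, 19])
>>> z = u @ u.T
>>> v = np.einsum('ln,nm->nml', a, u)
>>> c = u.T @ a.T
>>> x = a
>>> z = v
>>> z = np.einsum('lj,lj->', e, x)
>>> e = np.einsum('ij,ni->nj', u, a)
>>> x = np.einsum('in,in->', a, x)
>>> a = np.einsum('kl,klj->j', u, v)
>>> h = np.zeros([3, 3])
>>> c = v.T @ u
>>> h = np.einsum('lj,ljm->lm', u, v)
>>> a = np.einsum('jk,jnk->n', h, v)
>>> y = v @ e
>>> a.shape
(3,)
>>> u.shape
(19, 3)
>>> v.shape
(19, 3, 7)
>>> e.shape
(7, 3)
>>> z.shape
()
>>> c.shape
(7, 3, 3)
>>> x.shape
()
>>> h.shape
(19, 7)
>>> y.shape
(19, 3, 3)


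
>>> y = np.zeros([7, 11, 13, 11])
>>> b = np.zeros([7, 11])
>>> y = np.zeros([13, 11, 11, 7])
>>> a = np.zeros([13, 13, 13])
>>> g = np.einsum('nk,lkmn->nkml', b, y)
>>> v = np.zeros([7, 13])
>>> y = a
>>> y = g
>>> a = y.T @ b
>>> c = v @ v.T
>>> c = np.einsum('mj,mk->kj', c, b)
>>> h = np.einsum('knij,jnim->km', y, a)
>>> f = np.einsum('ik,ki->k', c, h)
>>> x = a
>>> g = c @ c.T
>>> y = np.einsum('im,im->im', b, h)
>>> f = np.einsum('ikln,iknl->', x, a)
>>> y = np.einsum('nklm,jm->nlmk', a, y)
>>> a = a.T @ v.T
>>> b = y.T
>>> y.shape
(13, 11, 11, 11)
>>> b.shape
(11, 11, 11, 13)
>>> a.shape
(11, 11, 11, 7)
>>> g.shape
(11, 11)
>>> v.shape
(7, 13)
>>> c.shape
(11, 7)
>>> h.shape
(7, 11)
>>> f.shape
()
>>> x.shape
(13, 11, 11, 11)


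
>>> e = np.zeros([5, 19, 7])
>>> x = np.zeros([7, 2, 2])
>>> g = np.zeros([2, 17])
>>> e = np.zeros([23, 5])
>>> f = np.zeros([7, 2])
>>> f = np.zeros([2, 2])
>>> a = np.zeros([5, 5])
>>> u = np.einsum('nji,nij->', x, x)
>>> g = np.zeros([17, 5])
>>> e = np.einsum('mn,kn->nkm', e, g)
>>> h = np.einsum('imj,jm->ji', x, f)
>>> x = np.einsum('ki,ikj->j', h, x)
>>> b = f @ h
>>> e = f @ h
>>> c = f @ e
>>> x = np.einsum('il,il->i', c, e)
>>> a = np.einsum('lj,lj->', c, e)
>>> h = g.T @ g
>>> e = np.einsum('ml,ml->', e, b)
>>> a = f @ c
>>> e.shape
()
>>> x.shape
(2,)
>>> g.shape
(17, 5)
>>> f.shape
(2, 2)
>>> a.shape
(2, 7)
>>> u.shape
()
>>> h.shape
(5, 5)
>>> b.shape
(2, 7)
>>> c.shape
(2, 7)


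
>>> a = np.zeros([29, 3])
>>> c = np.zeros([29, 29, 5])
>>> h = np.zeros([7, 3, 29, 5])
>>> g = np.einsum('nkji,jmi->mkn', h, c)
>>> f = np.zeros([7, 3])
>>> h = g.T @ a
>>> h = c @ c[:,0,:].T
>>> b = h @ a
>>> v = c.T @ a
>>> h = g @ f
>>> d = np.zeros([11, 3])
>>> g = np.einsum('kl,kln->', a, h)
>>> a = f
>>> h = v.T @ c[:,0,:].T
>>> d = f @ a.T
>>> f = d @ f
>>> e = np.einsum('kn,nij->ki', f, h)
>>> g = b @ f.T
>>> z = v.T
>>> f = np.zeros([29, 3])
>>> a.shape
(7, 3)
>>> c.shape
(29, 29, 5)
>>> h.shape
(3, 29, 29)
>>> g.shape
(29, 29, 7)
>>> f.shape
(29, 3)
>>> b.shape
(29, 29, 3)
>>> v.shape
(5, 29, 3)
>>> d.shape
(7, 7)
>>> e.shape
(7, 29)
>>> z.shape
(3, 29, 5)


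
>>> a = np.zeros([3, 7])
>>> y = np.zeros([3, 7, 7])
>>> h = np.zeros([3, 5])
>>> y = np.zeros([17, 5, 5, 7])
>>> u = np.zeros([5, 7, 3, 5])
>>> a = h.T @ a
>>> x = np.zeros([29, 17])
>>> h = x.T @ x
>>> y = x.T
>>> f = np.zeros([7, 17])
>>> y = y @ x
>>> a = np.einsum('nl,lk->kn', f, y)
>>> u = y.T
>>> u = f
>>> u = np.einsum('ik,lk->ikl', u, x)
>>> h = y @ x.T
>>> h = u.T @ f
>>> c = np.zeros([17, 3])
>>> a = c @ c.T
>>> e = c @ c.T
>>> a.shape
(17, 17)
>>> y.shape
(17, 17)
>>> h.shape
(29, 17, 17)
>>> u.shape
(7, 17, 29)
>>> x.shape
(29, 17)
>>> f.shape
(7, 17)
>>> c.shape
(17, 3)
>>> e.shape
(17, 17)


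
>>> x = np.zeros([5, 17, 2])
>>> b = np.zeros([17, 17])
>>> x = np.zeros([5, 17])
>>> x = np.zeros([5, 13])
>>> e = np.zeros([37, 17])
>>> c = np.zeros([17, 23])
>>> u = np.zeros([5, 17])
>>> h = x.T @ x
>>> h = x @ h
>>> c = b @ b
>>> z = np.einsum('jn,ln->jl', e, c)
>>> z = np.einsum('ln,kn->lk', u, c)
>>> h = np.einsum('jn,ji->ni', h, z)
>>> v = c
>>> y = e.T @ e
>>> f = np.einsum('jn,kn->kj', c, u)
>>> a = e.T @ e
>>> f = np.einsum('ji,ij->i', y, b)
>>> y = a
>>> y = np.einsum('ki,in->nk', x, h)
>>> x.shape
(5, 13)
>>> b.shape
(17, 17)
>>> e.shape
(37, 17)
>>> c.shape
(17, 17)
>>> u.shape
(5, 17)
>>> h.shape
(13, 17)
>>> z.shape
(5, 17)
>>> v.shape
(17, 17)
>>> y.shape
(17, 5)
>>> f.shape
(17,)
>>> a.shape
(17, 17)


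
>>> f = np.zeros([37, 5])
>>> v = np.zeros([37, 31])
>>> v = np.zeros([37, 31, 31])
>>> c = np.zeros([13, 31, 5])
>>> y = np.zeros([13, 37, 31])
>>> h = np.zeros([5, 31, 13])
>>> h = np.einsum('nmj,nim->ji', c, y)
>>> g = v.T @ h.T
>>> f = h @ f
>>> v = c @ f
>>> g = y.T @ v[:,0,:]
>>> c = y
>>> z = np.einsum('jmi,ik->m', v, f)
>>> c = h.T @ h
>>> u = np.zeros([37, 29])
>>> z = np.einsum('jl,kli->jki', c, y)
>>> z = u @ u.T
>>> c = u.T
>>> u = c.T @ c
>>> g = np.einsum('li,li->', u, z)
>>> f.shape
(5, 5)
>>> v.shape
(13, 31, 5)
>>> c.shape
(29, 37)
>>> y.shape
(13, 37, 31)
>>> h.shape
(5, 37)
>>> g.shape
()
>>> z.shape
(37, 37)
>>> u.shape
(37, 37)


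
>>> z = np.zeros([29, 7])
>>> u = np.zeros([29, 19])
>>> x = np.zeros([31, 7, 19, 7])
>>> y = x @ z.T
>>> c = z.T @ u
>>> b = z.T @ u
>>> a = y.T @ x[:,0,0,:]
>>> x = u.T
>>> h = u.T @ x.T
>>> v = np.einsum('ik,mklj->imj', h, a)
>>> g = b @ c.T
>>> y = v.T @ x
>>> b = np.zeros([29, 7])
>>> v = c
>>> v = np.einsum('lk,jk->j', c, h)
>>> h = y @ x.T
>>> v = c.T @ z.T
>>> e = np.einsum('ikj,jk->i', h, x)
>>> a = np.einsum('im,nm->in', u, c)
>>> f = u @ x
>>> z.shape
(29, 7)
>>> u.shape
(29, 19)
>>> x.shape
(19, 29)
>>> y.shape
(7, 29, 29)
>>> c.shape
(7, 19)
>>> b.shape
(29, 7)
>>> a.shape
(29, 7)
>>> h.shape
(7, 29, 19)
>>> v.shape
(19, 29)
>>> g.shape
(7, 7)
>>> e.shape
(7,)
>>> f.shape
(29, 29)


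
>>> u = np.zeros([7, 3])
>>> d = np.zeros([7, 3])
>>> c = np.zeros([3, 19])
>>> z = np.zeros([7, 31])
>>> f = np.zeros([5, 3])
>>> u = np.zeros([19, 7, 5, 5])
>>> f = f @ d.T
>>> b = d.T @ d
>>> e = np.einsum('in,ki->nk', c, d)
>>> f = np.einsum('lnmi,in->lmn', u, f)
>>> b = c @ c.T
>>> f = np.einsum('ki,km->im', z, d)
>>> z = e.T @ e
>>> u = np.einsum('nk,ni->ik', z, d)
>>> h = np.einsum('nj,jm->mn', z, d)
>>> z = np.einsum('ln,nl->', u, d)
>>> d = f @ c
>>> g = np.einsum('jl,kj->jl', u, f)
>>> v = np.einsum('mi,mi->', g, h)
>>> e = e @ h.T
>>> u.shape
(3, 7)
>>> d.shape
(31, 19)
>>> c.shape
(3, 19)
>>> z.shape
()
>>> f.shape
(31, 3)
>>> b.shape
(3, 3)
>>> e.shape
(19, 3)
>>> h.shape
(3, 7)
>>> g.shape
(3, 7)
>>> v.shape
()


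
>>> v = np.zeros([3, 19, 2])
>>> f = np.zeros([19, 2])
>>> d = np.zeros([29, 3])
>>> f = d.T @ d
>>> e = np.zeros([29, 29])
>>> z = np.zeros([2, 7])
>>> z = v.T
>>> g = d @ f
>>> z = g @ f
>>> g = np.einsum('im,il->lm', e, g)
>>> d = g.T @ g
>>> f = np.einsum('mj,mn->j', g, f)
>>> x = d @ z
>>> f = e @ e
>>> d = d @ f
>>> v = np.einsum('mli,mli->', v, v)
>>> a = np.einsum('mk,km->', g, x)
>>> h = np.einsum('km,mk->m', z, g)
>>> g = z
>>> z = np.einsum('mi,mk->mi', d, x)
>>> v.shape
()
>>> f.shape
(29, 29)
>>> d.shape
(29, 29)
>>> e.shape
(29, 29)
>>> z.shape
(29, 29)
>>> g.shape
(29, 3)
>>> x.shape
(29, 3)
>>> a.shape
()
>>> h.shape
(3,)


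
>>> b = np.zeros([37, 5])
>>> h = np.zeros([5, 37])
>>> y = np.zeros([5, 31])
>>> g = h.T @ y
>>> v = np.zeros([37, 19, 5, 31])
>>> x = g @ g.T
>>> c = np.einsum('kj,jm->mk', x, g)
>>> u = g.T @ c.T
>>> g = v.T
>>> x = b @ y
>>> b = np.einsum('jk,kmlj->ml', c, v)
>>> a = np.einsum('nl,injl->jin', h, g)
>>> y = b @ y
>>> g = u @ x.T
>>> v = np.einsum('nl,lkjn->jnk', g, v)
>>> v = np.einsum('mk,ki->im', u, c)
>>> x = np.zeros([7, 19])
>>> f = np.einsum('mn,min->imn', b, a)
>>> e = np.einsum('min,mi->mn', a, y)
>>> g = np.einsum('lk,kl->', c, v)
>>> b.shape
(19, 5)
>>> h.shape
(5, 37)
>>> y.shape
(19, 31)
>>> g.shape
()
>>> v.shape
(37, 31)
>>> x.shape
(7, 19)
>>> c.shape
(31, 37)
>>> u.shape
(31, 31)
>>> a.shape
(19, 31, 5)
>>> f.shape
(31, 19, 5)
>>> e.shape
(19, 5)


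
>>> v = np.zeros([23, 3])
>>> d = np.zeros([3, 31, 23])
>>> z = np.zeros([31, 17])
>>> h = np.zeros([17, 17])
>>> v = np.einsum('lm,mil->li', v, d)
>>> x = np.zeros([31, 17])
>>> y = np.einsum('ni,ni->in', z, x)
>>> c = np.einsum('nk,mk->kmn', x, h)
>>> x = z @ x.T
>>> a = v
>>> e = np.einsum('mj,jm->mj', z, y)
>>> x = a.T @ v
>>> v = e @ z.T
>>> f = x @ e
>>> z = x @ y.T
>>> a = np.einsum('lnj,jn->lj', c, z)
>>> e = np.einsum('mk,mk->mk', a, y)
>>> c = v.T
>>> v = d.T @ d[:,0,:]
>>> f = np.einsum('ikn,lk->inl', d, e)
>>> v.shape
(23, 31, 23)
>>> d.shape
(3, 31, 23)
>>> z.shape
(31, 17)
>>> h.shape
(17, 17)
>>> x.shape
(31, 31)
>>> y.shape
(17, 31)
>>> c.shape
(31, 31)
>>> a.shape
(17, 31)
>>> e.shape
(17, 31)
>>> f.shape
(3, 23, 17)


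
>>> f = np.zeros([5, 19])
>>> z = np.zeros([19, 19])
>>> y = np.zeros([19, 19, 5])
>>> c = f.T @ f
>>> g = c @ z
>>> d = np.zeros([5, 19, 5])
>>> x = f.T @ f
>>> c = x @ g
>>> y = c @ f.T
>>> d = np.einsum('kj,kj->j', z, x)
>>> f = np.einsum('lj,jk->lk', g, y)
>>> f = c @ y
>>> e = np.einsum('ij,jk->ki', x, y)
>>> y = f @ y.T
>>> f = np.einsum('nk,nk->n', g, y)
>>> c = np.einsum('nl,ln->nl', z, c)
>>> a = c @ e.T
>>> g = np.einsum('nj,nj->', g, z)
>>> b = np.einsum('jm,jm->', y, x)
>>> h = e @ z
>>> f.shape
(19,)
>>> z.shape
(19, 19)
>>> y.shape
(19, 19)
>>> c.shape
(19, 19)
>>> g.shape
()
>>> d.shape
(19,)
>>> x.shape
(19, 19)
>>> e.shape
(5, 19)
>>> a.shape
(19, 5)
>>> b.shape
()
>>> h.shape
(5, 19)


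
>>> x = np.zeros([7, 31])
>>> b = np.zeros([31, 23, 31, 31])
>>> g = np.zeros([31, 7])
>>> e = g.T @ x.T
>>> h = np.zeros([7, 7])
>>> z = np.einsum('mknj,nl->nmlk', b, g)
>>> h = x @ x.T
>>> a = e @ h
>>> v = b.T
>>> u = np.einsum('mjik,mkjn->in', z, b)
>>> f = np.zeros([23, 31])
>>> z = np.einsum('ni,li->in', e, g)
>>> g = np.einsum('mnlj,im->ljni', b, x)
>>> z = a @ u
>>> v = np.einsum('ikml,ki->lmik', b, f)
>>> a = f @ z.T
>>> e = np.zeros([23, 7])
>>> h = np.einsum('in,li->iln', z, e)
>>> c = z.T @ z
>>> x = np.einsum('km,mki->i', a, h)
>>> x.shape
(31,)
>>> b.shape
(31, 23, 31, 31)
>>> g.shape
(31, 31, 23, 7)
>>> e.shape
(23, 7)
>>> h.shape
(7, 23, 31)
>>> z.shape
(7, 31)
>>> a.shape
(23, 7)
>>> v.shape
(31, 31, 31, 23)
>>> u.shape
(7, 31)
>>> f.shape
(23, 31)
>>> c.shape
(31, 31)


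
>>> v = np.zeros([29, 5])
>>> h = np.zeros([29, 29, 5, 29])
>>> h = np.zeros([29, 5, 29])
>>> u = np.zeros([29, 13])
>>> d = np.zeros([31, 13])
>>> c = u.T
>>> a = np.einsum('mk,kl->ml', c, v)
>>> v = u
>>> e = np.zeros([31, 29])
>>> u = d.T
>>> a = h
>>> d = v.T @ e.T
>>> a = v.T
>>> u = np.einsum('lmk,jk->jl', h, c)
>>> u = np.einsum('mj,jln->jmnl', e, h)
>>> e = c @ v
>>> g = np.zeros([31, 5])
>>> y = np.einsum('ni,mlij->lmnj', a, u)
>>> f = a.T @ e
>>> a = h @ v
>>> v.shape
(29, 13)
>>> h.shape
(29, 5, 29)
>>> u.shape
(29, 31, 29, 5)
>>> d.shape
(13, 31)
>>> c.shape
(13, 29)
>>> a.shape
(29, 5, 13)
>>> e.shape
(13, 13)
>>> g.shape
(31, 5)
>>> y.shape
(31, 29, 13, 5)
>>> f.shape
(29, 13)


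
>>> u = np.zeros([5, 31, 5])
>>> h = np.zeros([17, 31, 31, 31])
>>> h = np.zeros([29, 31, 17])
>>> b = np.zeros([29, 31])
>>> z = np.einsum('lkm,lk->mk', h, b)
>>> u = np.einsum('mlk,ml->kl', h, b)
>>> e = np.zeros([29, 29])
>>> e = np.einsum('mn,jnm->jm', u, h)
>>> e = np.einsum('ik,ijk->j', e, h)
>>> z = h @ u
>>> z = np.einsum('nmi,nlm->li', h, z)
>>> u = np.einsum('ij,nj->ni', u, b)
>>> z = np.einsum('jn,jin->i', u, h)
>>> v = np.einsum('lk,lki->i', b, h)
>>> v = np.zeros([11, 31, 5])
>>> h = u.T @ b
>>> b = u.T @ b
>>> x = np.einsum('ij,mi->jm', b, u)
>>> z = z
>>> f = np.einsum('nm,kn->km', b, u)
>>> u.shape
(29, 17)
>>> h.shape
(17, 31)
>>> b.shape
(17, 31)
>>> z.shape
(31,)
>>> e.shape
(31,)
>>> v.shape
(11, 31, 5)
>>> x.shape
(31, 29)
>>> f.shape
(29, 31)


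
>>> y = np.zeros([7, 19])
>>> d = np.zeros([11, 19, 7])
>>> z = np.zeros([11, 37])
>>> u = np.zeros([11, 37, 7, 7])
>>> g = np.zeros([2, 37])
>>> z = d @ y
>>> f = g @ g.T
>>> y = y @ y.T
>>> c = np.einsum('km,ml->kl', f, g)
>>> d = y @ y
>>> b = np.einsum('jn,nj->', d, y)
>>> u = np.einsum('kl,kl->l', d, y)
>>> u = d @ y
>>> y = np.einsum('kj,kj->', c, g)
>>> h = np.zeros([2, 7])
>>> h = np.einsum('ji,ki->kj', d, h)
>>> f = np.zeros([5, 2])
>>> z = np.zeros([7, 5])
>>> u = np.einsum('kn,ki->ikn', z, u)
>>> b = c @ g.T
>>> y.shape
()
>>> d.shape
(7, 7)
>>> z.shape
(7, 5)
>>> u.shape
(7, 7, 5)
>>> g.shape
(2, 37)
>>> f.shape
(5, 2)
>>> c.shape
(2, 37)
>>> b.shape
(2, 2)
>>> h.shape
(2, 7)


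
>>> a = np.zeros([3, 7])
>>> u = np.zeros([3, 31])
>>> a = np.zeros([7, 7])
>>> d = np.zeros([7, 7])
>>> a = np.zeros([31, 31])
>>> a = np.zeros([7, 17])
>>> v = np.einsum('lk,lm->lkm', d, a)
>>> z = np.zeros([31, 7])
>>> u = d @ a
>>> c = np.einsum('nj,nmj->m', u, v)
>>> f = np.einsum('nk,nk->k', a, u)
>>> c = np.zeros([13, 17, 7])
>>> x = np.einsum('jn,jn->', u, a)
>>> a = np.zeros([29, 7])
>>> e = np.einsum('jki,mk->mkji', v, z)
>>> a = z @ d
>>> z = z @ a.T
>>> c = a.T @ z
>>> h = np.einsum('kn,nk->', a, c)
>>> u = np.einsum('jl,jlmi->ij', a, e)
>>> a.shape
(31, 7)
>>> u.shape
(17, 31)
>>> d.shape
(7, 7)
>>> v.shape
(7, 7, 17)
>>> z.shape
(31, 31)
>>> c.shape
(7, 31)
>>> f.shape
(17,)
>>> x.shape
()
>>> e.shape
(31, 7, 7, 17)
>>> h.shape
()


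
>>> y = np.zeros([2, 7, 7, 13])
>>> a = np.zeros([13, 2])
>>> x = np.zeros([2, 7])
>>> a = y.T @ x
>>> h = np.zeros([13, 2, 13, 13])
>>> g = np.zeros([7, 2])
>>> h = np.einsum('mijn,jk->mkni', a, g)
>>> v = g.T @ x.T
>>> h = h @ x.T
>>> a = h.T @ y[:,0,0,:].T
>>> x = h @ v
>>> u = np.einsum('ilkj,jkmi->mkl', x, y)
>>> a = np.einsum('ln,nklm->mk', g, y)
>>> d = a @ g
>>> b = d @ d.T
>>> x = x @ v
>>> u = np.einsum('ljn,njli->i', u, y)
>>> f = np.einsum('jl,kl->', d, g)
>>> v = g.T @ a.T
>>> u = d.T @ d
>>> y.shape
(2, 7, 7, 13)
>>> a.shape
(13, 7)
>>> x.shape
(13, 2, 7, 2)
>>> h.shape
(13, 2, 7, 2)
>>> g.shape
(7, 2)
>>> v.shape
(2, 13)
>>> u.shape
(2, 2)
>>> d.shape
(13, 2)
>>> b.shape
(13, 13)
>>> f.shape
()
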